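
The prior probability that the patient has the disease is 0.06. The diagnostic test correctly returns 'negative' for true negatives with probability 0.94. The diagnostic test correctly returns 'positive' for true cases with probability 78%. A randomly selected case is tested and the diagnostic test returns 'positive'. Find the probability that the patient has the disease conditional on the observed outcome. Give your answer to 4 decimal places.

P(H | E) ≈ 0.4535

Write H for 'the patient has the disease'. Prior odds H:¬H = 0.06/0.94 = 0.063830. For the 'positive' outcome, the likelihood ratio is 0.78/0.06 = 13.000.
Posterior odds = 0.063830 × 13.000 = 0.82979, so P(H|E) = 0.82979/(1+0.82979) = 0.4535.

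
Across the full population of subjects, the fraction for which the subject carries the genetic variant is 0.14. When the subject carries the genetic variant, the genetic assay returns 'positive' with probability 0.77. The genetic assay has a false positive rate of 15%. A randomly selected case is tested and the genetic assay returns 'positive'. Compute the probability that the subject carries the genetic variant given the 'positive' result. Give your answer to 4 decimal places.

Let H be the event that the subject carries the genetic variant. P(H) = 0.14, so P(¬H) = 0.86. With E the 'positive' result, P(E|H) = 0.77 and P(E|¬H) = 0.15.
P(E) = 0.77·0.14 + 0.15·0.86 = 0.10780 + 0.12900 = 0.23680.
By Bayes' theorem, P(H|E) = 0.10780 / 0.23680 = 0.4552.

P(H | E) ≈ 0.4552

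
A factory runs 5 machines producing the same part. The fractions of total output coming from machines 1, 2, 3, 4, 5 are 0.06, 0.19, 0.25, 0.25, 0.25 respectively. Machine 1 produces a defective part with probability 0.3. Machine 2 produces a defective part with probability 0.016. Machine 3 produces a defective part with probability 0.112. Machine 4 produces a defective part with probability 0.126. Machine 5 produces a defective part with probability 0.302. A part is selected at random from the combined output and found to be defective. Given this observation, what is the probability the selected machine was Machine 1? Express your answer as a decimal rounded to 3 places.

Posterior probability ≈ 0.115

Tabulate prior·likelihood by source: [1] prior 0.06, lik 0.3, product 0.01800; [2] prior 0.19, lik 0.016, product 0.003040; [3] prior 0.25, lik 0.112, product 0.02800; [4] prior 0.25, lik 0.126, product 0.03150; [5] prior 0.25, lik 0.302, product 0.07550.
Normalizing constant = 0.15604; the posterior for Machine 1 is its product over the sum, 0.01800/0.15604 = 0.115.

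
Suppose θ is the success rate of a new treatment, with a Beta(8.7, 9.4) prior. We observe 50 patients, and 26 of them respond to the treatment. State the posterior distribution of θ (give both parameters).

Observing 26 successes and 24 failures updates Beta(8.7, 9.4) by adding the success and failure counts to the two shape parameters: α = 8.7+26 = 34.7, β = 9.4+24 = 33.4.

Posterior: Beta(34.7, 33.4)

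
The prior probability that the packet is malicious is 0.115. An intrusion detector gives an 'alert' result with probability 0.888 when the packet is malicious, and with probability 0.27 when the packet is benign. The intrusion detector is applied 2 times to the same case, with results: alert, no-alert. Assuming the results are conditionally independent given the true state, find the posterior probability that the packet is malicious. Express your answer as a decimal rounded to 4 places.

With H the event that the packet is malicious, the joint likelihood of the observed sequence is P(data|H) = 0.888·0.112 = 0.099456 and P(data|¬H) = 0.27·0.73 = 0.19710.
Bayes: P(H|data) = 0.115·0.099456 / (0.115·0.099456 + 0.885·0.19710) = 0.011437/0.18587 = 0.0615.

Posterior P(H) ≈ 0.0615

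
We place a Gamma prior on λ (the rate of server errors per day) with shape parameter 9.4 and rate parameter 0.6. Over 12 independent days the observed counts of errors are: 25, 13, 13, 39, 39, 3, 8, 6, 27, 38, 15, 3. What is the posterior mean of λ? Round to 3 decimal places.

The Poisson likelihood adds the total count to the shape and the number of exposure periods to the rate. Here ∑xᵢ = 229 and n = 12, so shape 9.4→238.4 and rate 0.6→12.6.
Posterior mean = shape/rate = 238.4/12.6 = 18.921.

Posterior mean ≈ 18.921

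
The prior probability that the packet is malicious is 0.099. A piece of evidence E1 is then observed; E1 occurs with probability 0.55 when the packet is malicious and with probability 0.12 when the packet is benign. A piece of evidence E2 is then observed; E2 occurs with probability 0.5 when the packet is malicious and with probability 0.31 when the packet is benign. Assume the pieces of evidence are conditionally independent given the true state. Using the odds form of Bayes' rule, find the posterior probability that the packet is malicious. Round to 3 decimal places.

Prior odds = 0.099/(1−0.099) = 0.10988. In log-odds, ln(0.10988) = -2.2084.
Add log likelihood ratios: ln(4.5833) + ln(1.6129) = 2.0005.
Posterior log-odds = -0.20792, so posterior odds = exp(-0.20792) = 0.81227. Converting, P(H|E) = 0.81227/1.8123 = 0.448.

Posterior probability ≈ 0.448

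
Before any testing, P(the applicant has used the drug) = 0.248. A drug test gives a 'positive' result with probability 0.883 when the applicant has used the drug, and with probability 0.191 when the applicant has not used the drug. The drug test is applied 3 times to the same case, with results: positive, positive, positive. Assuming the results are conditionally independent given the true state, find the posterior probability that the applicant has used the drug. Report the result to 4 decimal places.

Posterior P(H) ≈ 0.9702

With H the event that the applicant has used the drug, the joint likelihood of the observed sequence is P(data|H) = 0.883·0.883·0.883 = 0.68847 and P(data|¬H) = 0.191·0.191·0.191 = 0.0069679.
Bayes: P(H|data) = 0.248·0.68847 / (0.248·0.68847 + 0.752·0.0069679) = 0.17074/0.17598 = 0.9702.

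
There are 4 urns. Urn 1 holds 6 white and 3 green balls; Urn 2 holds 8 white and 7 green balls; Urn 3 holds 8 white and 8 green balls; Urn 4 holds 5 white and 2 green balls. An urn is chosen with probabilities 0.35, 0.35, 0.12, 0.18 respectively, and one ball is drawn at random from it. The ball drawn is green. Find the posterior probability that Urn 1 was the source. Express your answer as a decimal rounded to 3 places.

Posterior probability ≈ 0.298

P(green|Urn 1) = 0.3333; P(green|Urn 2) = 0.4667; P(green|Urn 3) = 0.5; P(green|Urn 4) = 0.2857.
Prior × likelihood for each source: 0.35·0.3333=0.1167, 0.35·0.4667=0.1633, 0.12·0.5=0.06000, 0.18·0.2857=0.05143. Summing gives P(green) = 0.39143.
P(Urn 1 | green) = 0.1167 / 0.39143 = 0.298.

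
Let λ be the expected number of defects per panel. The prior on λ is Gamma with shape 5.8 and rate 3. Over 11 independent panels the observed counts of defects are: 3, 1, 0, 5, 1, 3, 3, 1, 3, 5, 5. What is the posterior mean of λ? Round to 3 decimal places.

Posterior mean ≈ 2.557

Total count ∑xᵢ = 30 over n = 11 panels.
Gamma is conjugate to the Poisson likelihood: posterior is Gamma(shape = 5.8+30 = 35.8, rate = 3+11 = 14).
E[λ | data] = 35.8/14 = 2.557.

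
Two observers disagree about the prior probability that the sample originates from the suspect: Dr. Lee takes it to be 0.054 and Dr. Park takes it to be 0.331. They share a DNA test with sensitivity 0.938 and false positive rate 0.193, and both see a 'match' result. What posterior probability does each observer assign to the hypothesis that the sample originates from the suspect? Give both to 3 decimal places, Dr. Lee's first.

P('+'|H) = 0.938, P('+'|¬H) = 0.193.
Dr. Lee: numerator 0.938·0.054 = 0.050652; evidence = 0.050652+0.193·0.946 = 0.23323; posterior = 0.217.
Dr. Park: numerator 0.938·0.331 = 0.31048; evidence = 0.31048+0.193·0.669 = 0.43959; posterior = 0.706.

Dr. Lee: 0.217; Dr. Park: 0.706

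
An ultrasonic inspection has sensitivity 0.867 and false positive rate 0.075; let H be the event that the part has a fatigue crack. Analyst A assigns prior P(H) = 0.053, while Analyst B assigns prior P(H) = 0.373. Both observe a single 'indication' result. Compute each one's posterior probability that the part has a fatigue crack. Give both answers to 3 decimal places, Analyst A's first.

Analyst A: 0.393; Analyst B: 0.873

P('+'|H) = 0.867, P('+'|¬H) = 0.075.
Analyst A: numerator 0.867·0.053 = 0.045951; evidence = 0.045951+0.075·0.947 = 0.11698; posterior = 0.393.
Analyst B: numerator 0.867·0.373 = 0.32339; evidence = 0.32339+0.075·0.627 = 0.37042; posterior = 0.873.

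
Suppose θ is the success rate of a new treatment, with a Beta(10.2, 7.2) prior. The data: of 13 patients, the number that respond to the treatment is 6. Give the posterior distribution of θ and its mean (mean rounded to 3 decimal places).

Observing 6 successes and 7 failures updates Beta(10.2, 7.2) by adding the success and failure counts to the two shape parameters: α = 10.2+6 = 16.2, β = 7.2+7 = 14.2.
Posterior mean = α/(α+β) = 16.2/30.4 = 0.533.

Posterior: Beta(16.2, 14.2); mean ≈ 0.533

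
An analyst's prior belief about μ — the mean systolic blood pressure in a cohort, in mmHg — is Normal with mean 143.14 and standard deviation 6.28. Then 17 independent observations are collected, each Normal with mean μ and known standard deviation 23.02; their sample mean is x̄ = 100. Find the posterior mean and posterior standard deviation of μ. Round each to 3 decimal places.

Posterior mean ≈ 119.045; posterior SD ≈ 4.173

Prior precision 1/τ₀² = 1/6.28² = 0.0253560; data precision n/σ² = 17/23.02² = 0.0320803.
Posterior precision = 0.0253560 + 0.0320803 = 0.0574363, giving posterior SD = 1/√0.0574363 = 4.173.
Posterior mean = (0.0253560·143.14 + 0.0320803·100) / 0.0574363 = 119.045.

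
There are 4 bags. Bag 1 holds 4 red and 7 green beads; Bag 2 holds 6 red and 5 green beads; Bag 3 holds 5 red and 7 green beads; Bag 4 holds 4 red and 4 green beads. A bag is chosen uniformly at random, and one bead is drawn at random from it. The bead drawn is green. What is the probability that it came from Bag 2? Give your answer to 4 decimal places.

Tabulate prior·likelihood by source: [1] prior 0.25, lik 0.6364, product 0.1591; [2] prior 0.25, lik 0.4545, product 0.1136; [3] prior 0.25, lik 0.5833, product 0.1458; [4] prior 0.25, lik 0.5, product 0.1250.
Normalizing constant = 0.54356; the posterior for Bag 2 is its product over the sum, 0.1136/0.54356 = 0.2091.

Posterior probability ≈ 0.2091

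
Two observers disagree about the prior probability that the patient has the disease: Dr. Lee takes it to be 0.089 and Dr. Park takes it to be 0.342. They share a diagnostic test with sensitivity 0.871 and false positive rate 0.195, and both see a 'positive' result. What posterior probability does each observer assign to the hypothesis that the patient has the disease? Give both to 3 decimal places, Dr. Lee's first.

Dr. Lee: 0.304; Dr. Park: 0.699

The likelihood ratio for a 'positive' result is 0.871/0.195 = 4.4667.
Dr. Lee: prior odds 0.089/0.911 = 0.097695; posterior odds 0.43637; posterior probability 0.304.
Dr. Park: prior odds 0.342/0.658 = 0.51976; posterior odds 2.3216; posterior probability 0.699.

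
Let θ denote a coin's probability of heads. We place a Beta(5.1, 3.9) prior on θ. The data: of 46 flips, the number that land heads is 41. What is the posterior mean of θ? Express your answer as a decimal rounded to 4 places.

Observing 41 successes and 5 failures updates Beta(5.1, 3.9) by adding the success and failure counts to the two shape parameters: α = 5.1+41 = 46.1, β = 3.9+5 = 8.9.
E[θ | data] = 46.1/(46.1+8.9) = 0.8382.

Posterior mean ≈ 0.8382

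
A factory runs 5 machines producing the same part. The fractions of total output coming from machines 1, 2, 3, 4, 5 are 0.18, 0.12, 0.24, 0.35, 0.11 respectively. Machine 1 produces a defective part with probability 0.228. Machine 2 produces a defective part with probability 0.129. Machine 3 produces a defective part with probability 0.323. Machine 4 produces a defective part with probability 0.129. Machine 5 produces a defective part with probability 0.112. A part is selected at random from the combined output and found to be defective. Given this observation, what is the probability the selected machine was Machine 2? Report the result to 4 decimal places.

Tabulate prior·likelihood by source: [1] prior 0.18, lik 0.228, product 0.04104; [2] prior 0.12, lik 0.129, product 0.01548; [3] prior 0.24, lik 0.323, product 0.07752; [4] prior 0.35, lik 0.129, product 0.04515; [5] prior 0.11, lik 0.112, product 0.01232.
Normalizing constant = 0.19151; the posterior for Machine 2 is its product over the sum, 0.01548/0.19151 = 0.0808.

Posterior probability ≈ 0.0808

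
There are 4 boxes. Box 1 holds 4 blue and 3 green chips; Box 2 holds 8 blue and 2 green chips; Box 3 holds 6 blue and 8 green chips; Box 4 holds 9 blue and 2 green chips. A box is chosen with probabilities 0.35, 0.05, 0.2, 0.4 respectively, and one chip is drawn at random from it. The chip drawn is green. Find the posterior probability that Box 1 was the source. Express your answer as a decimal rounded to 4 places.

Posterior probability ≈ 0.4323

Tabulate prior·likelihood by source: [1] prior 0.35, lik 0.4286, product 0.1500; [2] prior 0.05, lik 0.2, product 0.01000; [3] prior 0.2, lik 0.5714, product 0.1143; [4] prior 0.4, lik 0.1818, product 0.07273.
Normalizing constant = 0.34701; the posterior for Box 1 is its product over the sum, 0.1500/0.34701 = 0.4323.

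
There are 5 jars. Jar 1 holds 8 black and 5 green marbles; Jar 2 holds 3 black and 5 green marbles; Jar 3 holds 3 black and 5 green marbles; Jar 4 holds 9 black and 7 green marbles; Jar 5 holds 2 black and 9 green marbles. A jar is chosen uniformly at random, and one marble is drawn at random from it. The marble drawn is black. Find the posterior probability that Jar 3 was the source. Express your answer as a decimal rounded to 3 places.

Posterior probability ≈ 0.178

Tabulate prior·likelihood by source: [1] prior 0.2, lik 0.6154, product 0.1231; [2] prior 0.2, lik 0.375, product 0.07500; [3] prior 0.2, lik 0.375, product 0.07500; [4] prior 0.2, lik 0.5625, product 0.1125; [5] prior 0.2, lik 0.1818, product 0.03636.
Normalizing constant = 0.42194; the posterior for Jar 3 is its product over the sum, 0.07500/0.42194 = 0.178.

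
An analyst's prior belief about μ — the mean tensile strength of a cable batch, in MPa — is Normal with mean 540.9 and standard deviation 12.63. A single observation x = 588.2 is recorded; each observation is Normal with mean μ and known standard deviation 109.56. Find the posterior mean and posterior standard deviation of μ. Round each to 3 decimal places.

Prior precision 1/τ₀² = 1/12.63² = 0.00626893; data precision n/σ² = 1/109.56² = 0.00008331.
Posterior precision = 0.00626893 + 0.00008331 = 0.00635224, giving posterior SD = 1/√0.00635224 = 12.547.
Posterior mean = (0.00626893·540.9 + 0.00008331·588.2) / 0.00635224 = 541.520.

Posterior mean ≈ 541.520; posterior SD ≈ 12.547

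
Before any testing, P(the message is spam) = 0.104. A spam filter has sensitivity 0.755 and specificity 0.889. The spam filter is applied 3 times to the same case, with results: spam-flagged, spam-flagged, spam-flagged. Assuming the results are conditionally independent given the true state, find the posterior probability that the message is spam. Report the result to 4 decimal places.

Let H be the event that the message is spam; start with P(H) = 0.104. P('spam-flagged'|H) = 0.755, P('spam-flagged'|¬H) = 0.111.
Update on result 1 ('spam-flagged'): P(H) ← 0.755·0.1040 / (0.755·0.1040 + 0.111·0.8960) = 0.078520/0.17798 = 0.4412.
Update on result 2 ('spam-flagged'): P(H) ← 0.755·0.4412 / (0.755·0.4412 + 0.111·0.5588) = 0.33309/0.39512 = 0.8430.
Update on result 3 ('spam-flagged'): P(H) ← 0.755·0.8430 / (0.755·0.8430 + 0.111·0.1570) = 0.63648/0.65390 = 0.9734.

Posterior P(H) ≈ 0.9734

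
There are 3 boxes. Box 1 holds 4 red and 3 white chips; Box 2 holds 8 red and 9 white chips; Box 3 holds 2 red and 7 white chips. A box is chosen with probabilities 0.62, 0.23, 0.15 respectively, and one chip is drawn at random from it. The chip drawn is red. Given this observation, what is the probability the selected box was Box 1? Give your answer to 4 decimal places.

P(red|Box 1) = 0.5714; P(red|Box 2) = 0.4706; P(red|Box 3) = 0.2222.
Prior × likelihood for each source: 0.62·0.5714=0.3543, 0.23·0.4706=0.1082, 0.15·0.2222=0.03333. Summing gives P(red) = 0.49585.
P(Box 1 | red) = 0.3543 / 0.49585 = 0.7145.

Posterior probability ≈ 0.7145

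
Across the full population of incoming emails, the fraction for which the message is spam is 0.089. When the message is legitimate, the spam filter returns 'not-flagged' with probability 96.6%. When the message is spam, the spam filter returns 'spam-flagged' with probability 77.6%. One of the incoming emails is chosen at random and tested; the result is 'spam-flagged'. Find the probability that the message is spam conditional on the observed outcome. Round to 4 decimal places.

Write H for 'the message is spam'. Prior odds H:¬H = 0.089/0.911 = 0.097695. For the 'spam-flagged' outcome, the likelihood ratio is 0.776/0.034 = 22.824.
Posterior odds = 0.097695 × 22.824 = 2.2297, so P(H|E) = 2.2297/(1+2.2297) = 0.6904.

P(H | E) ≈ 0.6904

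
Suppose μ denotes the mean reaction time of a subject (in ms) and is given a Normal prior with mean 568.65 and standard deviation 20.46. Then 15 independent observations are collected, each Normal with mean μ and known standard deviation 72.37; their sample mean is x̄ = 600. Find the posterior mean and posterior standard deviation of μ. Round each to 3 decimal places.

Posterior mean ≈ 585.743; posterior SD ≈ 13.798

Prior precision 1/τ₀² = 1/20.46² = 0.00238885; data precision n/σ² = 15/72.37² = 0.00286401.
Posterior precision = 0.00238885 + 0.00286401 = 0.00525286, giving posterior SD = 1/√0.00525286 = 13.798.
Posterior mean = (0.00238885·568.65 + 0.00286401·600) / 0.00525286 = 585.743.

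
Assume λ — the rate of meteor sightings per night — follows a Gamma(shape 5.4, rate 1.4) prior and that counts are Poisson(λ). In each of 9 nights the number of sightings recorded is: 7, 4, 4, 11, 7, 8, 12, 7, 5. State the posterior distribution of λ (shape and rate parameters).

Posterior: Gamma(shape=70.4, rate=10.4)

Total count ∑xᵢ = 65 over n = 9 nights.
Gamma is conjugate to the Poisson likelihood: posterior is Gamma(shape = 5.4+65 = 70.4, rate = 1.4+9 = 10.4).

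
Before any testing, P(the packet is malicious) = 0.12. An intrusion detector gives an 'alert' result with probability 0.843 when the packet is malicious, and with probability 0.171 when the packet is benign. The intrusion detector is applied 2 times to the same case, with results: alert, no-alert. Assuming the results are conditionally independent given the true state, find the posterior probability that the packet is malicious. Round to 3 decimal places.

Posterior P(H) ≈ 0.113

With H the event that the packet is malicious, the joint likelihood of the observed sequence is P(data|H) = 0.843·0.157 = 0.13235 and P(data|¬H) = 0.171·0.829 = 0.14176.
Bayes: P(H|data) = 0.12·0.13235 / (0.12·0.13235 + 0.88·0.14176) = 0.015882/0.14063 = 0.1129.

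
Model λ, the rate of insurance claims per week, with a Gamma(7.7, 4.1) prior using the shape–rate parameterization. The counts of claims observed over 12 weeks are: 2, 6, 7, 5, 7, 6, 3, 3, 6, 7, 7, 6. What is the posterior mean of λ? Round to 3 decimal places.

Total count ∑xᵢ = 65 over n = 12 weeks.
Gamma is conjugate to the Poisson likelihood: posterior is Gamma(shape = 7.7+65 = 72.7, rate = 4.1+12 = 16.1).
Posterior mean = shape/rate = 72.7/16.1 = 4.516.

Posterior mean ≈ 4.516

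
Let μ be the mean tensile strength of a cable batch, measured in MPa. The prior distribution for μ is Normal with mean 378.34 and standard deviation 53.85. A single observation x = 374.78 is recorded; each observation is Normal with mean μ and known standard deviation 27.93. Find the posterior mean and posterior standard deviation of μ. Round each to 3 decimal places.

Posterior mean ≈ 375.535; posterior SD ≈ 24.794

With known σ, the Normal prior is conjugate. Weight on the data is w = (n/σ²)/(n/σ² + 1/τ₀²) = 0.00128191/(0.00128191+0.00034485) = 0.78802.
Posterior mean = w·x̄ + (1−w)·μ₀ = 0.78802·374.78 + 0.21198·378.34 = 375.535. Posterior variance = 1/(0.00128191+0.00034485) = 614.719, so SD = 24.794.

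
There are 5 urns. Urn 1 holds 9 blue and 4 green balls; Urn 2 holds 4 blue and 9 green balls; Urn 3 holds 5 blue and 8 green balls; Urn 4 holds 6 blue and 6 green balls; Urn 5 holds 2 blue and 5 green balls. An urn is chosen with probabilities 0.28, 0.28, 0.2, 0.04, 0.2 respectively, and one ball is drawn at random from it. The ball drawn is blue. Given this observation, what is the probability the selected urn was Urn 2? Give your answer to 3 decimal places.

P(blue|Urn 1) = 0.6923; P(blue|Urn 2) = 0.3077; P(blue|Urn 3) = 0.3846; P(blue|Urn 4) = 0.5; P(blue|Urn 5) = 0.2857.
Prior × likelihood for each source: 0.28·0.6923=0.1938, 0.28·0.3077=0.08615, 0.2·0.3846=0.07692, 0.04·0.5=0.02000, 0.2·0.2857=0.05714. Summing gives P(blue) = 0.43407.
P(Urn 2 | blue) = 0.08615 / 0.43407 = 0.198.

Posterior probability ≈ 0.198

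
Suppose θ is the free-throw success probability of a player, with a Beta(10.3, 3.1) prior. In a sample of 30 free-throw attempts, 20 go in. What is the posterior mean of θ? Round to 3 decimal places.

Observing 20 successes and 10 failures updates Beta(10.3, 3.1) by adding the success and failure counts to the two shape parameters: α = 10.3+20 = 30.3, β = 3.1+10 = 13.1.
E[θ | data] = 30.3/(30.3+13.1) = 0.698.

Posterior mean ≈ 0.698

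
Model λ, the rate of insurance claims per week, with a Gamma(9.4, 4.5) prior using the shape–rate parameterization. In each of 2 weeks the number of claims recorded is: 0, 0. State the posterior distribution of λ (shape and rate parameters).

Total count ∑xᵢ = 0 over n = 2 weeks.
Gamma is conjugate to the Poisson likelihood: posterior is Gamma(shape = 9.4+0 = 9.4, rate = 4.5+2 = 6.5).

Posterior: Gamma(shape=9.4, rate=6.5)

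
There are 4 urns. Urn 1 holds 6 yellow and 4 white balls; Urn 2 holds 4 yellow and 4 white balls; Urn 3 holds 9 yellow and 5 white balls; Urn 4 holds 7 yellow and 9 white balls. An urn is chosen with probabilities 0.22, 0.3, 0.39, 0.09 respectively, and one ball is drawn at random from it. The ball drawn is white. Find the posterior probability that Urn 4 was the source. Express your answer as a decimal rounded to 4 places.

P(white|Urn 1) = 0.4; P(white|Urn 2) = 0.5; P(white|Urn 3) = 0.3571; P(white|Urn 4) = 0.5625.
Prior × likelihood for each source: 0.22·0.4=0.08800, 0.3·0.5=0.1500, 0.39·0.3571=0.1393, 0.09·0.5625=0.05062. Summing gives P(white) = 0.42791.
P(Urn 4 | white) = 0.05062 / 0.42791 = 0.1183.

Posterior probability ≈ 0.1183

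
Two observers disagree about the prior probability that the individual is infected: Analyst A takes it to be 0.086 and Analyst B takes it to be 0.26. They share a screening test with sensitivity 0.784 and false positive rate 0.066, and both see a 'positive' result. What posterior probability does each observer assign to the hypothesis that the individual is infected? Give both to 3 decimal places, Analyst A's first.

The likelihood ratio for a 'positive' result is 0.784/0.066 = 11.879.
Analyst A: prior odds 0.086/0.914 = 0.094092; posterior odds 1.1177; posterior probability 0.528.
Analyst B: prior odds 0.26/0.74 = 0.35135; posterior odds 4.1736; posterior probability 0.807.

Analyst A: 0.528; Analyst B: 0.807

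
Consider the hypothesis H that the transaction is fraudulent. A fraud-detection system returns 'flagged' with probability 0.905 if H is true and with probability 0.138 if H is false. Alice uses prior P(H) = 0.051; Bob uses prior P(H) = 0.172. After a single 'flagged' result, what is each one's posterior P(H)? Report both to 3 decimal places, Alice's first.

Alice: 0.261; Bob: 0.577

P('+'|H) = 0.905, P('+'|¬H) = 0.138.
Alice: numerator 0.905·0.051 = 0.046155; evidence = 0.046155+0.138·0.949 = 0.17712; posterior = 0.261.
Bob: numerator 0.905·0.172 = 0.15566; evidence = 0.15566+0.138·0.828 = 0.26992; posterior = 0.577.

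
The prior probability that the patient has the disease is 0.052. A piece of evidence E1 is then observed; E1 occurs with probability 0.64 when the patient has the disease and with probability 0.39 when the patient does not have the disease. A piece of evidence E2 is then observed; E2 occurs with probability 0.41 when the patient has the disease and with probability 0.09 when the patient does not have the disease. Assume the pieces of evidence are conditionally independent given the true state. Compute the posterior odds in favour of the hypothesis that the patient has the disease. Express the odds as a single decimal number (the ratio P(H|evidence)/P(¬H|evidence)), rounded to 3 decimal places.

Prior odds = 0.052/(1−0.052) = 0.054852. In log-odds, ln(0.054852) = -2.9031.
Add log likelihood ratios: ln(1.6410) + ln(4.5556) = 2.0117.
Posterior log-odds = -0.89144, so posterior odds = exp(-0.89144) = 0.41006.

Posterior odds ≈ 0.410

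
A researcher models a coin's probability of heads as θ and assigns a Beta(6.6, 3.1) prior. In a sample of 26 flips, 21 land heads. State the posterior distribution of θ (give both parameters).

Observing 21 successes and 5 failures updates Beta(6.6, 3.1) by adding the success and failure counts to the two shape parameters: α = 6.6+21 = 27.6, β = 3.1+5 = 8.1.

Posterior: Beta(27.6, 8.1)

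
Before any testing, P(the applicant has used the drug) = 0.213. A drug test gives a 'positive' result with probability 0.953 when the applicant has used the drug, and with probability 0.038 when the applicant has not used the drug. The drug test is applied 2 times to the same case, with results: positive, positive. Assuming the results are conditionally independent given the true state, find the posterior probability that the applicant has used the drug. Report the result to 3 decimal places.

Posterior P(H) ≈ 0.994

With H the event that the applicant has used the drug, the joint likelihood of the observed sequence is P(data|H) = 0.953·0.953 = 0.90821 and P(data|¬H) = 0.038·0.038 = 0.0014440.
Bayes: P(H|data) = 0.213·0.90821 / (0.213·0.90821 + 0.787·0.0014440) = 0.19345/0.19458 = 0.9942.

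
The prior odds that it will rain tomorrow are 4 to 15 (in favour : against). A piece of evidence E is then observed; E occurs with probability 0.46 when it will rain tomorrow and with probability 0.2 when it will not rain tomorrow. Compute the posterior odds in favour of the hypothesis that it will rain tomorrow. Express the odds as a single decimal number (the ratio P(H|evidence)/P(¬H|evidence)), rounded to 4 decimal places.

Posterior odds ≈ 0.6133

Prior odds = 4/15 = 0.26667.
Likelihood ratio for E = 0.46/0.2 = 2.3000.
Posterior odds = prior odds × LR = 0.61333.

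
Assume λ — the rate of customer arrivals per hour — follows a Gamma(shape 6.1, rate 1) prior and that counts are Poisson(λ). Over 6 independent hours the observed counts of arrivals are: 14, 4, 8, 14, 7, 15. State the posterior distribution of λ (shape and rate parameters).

Posterior: Gamma(shape=68.1, rate=7)

Total count ∑xᵢ = 62 over n = 6 hours.
Gamma is conjugate to the Poisson likelihood: posterior is Gamma(shape = 6.1+62 = 68.1, rate = 1+6 = 7).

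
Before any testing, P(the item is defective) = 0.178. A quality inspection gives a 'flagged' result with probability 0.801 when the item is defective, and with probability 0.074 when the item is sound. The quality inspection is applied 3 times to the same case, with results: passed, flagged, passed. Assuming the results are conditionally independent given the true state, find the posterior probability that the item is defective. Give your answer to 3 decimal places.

Posterior P(H) ≈ 0.098

Let H be the event that the item is defective; start with P(H) = 0.178. P('flagged'|H) = 0.801, P('flagged'|¬H) = 0.074.
Update on result 1 ('passed'): P(H) ← 0.199·0.1780 / (0.199·0.1780 + 0.926·0.8220) = 0.035422/0.79659 = 0.0445.
Update on result 2 ('flagged'): P(H) ← 0.801·0.0445 / (0.801·0.0445 + 0.074·0.9555) = 0.035618/0.10633 = 0.3350.
Update on result 3 ('passed'): P(H) ← 0.199·0.3350 / (0.199·0.3350 + 0.926·0.6650) = 0.066662/0.68247 = 0.0977.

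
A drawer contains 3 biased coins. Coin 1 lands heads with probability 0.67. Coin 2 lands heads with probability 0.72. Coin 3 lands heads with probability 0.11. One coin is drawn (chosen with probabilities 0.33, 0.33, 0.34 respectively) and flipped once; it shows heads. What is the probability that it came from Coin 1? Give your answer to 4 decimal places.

Posterior probability ≈ 0.4457

P(heads|C1) = 0.67; P(heads|C2) = 0.72; P(heads|C3) = 0.11.
Prior × likelihood for each source: 0.33·0.67=0.2211, 0.33·0.72=0.2376, 0.34·0.11=0.03740. Summing gives P(heads) = 0.49610.
P(Coin 1 | heads) = 0.2211 / 0.49610 = 0.4457.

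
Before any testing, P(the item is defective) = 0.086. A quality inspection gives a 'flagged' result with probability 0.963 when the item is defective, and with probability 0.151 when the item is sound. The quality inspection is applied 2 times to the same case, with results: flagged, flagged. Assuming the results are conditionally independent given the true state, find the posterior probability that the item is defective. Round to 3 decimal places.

Posterior P(H) ≈ 0.793

Let H be the event that the item is defective; start with P(H) = 0.086. P('flagged'|H) = 0.963, P('flagged'|¬H) = 0.151.
Update on result 1 ('flagged'): P(H) ← 0.963·0.0860 / (0.963·0.0860 + 0.151·0.9140) = 0.082818/0.22083 = 0.3750.
Update on result 2 ('flagged'): P(H) ← 0.963·0.3750 / (0.963·0.3750 + 0.151·0.6250) = 0.36115/0.45552 = 0.7928.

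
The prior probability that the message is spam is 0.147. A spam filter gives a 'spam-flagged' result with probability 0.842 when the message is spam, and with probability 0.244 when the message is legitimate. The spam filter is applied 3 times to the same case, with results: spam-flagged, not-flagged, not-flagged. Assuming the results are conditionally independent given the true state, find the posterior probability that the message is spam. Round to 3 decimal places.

Posterior P(H) ≈ 0.025

With H the event that the message is spam, the joint likelihood of the observed sequence is P(data|H) = 0.842·0.158·0.158 = 0.021020 and P(data|¬H) = 0.244·0.756·0.756 = 0.13945.
Bayes: P(H|data) = 0.147·0.021020 / (0.147·0.021020 + 0.853·0.13945) = 0.0030899/0.12204 = 0.0253.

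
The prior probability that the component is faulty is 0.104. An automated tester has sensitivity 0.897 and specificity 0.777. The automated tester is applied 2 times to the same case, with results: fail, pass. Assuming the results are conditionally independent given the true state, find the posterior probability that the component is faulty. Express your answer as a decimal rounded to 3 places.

With H the event that the component is faulty, the joint likelihood of the observed sequence is P(data|H) = 0.897·0.103 = 0.092391 and P(data|¬H) = 0.223·0.777 = 0.17327.
Bayes: P(H|data) = 0.104·0.092391 / (0.104·0.092391 + 0.896·0.17327) = 0.0096087/0.16486 = 0.0583.

Posterior P(H) ≈ 0.058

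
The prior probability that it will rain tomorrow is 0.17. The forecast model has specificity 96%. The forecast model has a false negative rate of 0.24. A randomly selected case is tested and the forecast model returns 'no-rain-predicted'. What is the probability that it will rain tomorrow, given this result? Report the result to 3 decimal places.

P(H | E) ≈ 0.049

Let H be the event that it will rain tomorrow. P(H) = 0.17, so P(¬H) = 0.83. With E the 'no-rain-predicted' result, P(E|H) = 0.24 and P(E|¬H) = 0.96.
P(E) = 0.24·0.17 + 0.96·0.83 = 0.040800 + 0.79680 = 0.83760.
By Bayes' theorem, P(H|E) = 0.040800 / 0.83760 = 0.049.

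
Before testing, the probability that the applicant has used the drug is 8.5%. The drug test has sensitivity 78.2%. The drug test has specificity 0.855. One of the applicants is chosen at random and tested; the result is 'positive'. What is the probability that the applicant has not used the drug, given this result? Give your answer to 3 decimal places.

P(¬H | E) ≈ 0.666

Let H be the event that the applicant has used the drug. P(H) = 0.085, so P(¬H) = 0.915. With E the 'positive' result, P(E|H) = 0.782 and P(E|¬H) = 0.145.
P(E) = 0.782·0.085 + 0.145·0.915 = 0.066470 + 0.13267 = 0.19914.
By Bayes' theorem, P(H|E) = 0.066470 / 0.19914 = 0.334. Hence P(¬H|E) = 1 − 0.334 = 0.666.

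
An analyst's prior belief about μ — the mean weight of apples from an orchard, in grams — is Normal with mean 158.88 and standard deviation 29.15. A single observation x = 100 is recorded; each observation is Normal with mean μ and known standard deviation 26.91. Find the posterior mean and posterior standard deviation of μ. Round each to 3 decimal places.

Posterior mean ≈ 127.091; posterior SD ≈ 19.773

Prior precision 1/τ₀² = 1/29.15² = 0.00117685; data precision n/σ² = 1/26.91² = 0.00138093.
Posterior precision = 0.00117685 + 0.00138093 = 0.00255779, giving posterior SD = 1/√0.00255779 = 19.773.
Posterior mean = (0.00117685·158.88 + 0.00138093·100) / 0.00255779 = 127.091.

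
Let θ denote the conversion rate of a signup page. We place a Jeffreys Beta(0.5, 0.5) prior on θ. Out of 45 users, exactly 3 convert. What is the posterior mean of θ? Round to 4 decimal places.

Posterior mean ≈ 0.0761

Observing 3 successes and 42 failures updates Beta(0.5, 0.5) by adding the success and failure counts to the two shape parameters: α = 0.5+3 = 3.5, β = 0.5+42 = 42.5.
E[θ | data] = 3.5/(3.5+42.5) = 0.0761.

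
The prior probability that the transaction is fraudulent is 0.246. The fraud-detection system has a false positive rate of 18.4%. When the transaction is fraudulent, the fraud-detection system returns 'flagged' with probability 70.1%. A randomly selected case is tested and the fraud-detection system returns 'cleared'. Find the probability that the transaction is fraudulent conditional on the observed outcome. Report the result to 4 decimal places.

P(H | E) ≈ 0.1068

Let H be the event that the transaction is fraudulent. P(H) = 0.246, so P(¬H) = 0.754. With E the 'cleared' result, P(E|H) = 0.299 and P(E|¬H) = 0.816.
P(E) = 0.299·0.246 + 0.816·0.754 = 0.073554 + 0.61526 = 0.68882.
By Bayes' theorem, P(H|E) = 0.073554 / 0.68882 = 0.1068.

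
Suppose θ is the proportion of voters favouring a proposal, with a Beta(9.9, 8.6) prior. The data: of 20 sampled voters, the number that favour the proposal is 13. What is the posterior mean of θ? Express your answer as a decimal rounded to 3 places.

Observing 13 successes and 7 failures updates Beta(9.9, 8.6) by adding the success and failure counts to the two shape parameters: α = 9.9+13 = 22.9, β = 8.6+7 = 15.6.
Posterior mean = α/(α+β) = 22.9/38.5 = 0.595.

Posterior mean ≈ 0.595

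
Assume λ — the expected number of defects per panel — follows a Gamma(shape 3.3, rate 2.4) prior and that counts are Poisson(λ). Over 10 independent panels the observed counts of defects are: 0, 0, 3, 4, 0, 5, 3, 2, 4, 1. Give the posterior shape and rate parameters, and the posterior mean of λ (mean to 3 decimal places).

Posterior: Gamma(shape=25.3, rate=12.4); mean ≈ 2.040

The Poisson likelihood adds the total count to the shape and the number of exposure periods to the rate. Here ∑xᵢ = 22 and n = 10, so shape 3.3→25.3 and rate 2.4→12.4.
Posterior mean = shape/rate = 25.3/12.4 = 2.040.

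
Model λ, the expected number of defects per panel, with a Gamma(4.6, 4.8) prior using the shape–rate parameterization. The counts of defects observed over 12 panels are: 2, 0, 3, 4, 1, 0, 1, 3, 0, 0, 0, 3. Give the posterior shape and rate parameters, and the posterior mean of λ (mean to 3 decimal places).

Total count ∑xᵢ = 17 over n = 12 panels.
Gamma is conjugate to the Poisson likelihood: posterior is Gamma(shape = 4.6+17 = 21.6, rate = 4.8+12 = 16.8).
Posterior mean = shape/rate = 21.6/16.8 = 1.286.

Posterior: Gamma(shape=21.6, rate=16.8); mean ≈ 1.286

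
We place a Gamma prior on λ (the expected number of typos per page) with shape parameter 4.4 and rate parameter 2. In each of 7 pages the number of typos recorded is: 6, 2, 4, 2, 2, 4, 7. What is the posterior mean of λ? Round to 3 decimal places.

Posterior mean ≈ 3.489

The Poisson likelihood adds the total count to the shape and the number of exposure periods to the rate. Here ∑xᵢ = 27 and n = 7, so shape 4.4→31.4 and rate 2→9.
Posterior mean = shape/rate = 31.4/9 = 3.489.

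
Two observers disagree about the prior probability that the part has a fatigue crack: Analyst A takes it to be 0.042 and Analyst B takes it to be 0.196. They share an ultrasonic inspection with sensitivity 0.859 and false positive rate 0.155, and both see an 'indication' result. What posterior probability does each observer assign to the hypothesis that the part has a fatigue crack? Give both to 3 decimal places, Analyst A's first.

P('+'|H) = 0.859, P('+'|¬H) = 0.155.
Analyst A: numerator 0.859·0.042 = 0.036078; evidence = 0.036078+0.155·0.958 = 0.18457; posterior = 0.195.
Analyst B: numerator 0.859·0.196 = 0.16836; evidence = 0.16836+0.155·0.804 = 0.29298; posterior = 0.575.

Analyst A: 0.195; Analyst B: 0.575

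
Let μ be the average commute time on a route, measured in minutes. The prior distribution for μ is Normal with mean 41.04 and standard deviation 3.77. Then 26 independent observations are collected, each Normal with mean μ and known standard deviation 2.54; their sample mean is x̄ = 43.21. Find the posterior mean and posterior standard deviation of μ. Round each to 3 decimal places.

Prior precision 1/τ₀² = 1/3.77² = 0.0703586; data precision n/σ² = 26/2.54² = 4.03001.
Posterior precision = 0.0703586 + 4.03001 = 4.10037, giving posterior SD = 1/√4.10037 = 0.494.
Posterior mean = (0.0703586·41.04 + 4.03001·43.21) / 4.10037 = 43.173.

Posterior mean ≈ 43.173; posterior SD ≈ 0.494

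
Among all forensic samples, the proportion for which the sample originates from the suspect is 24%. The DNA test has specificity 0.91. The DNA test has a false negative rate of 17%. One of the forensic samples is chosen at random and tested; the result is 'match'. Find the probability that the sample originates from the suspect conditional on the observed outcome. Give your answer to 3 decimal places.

Write H for 'the sample originates from the suspect'. Prior odds H:¬H = 0.24/0.76 = 0.31579. For the 'match' outcome, the likelihood ratio is 0.83/0.09 = 9.2222.
Posterior odds = 0.31579 × 9.2222 = 2.9123, so P(H|E) = 2.9123/(1+2.9123) = 0.744.

P(H | E) ≈ 0.744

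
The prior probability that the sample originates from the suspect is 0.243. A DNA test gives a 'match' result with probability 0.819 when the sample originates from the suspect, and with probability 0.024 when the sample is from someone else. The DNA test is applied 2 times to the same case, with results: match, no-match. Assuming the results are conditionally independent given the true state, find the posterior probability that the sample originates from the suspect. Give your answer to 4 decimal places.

Let H be the event that the sample originates from the suspect; start with P(H) = 0.243. P('match'|H) = 0.819, P('match'|¬H) = 0.024.
Update on result 1 ('match'): P(H) ← 0.819·0.2430 / (0.819·0.2430 + 0.024·0.7570) = 0.19902/0.21718 = 0.9163.
Update on result 2 ('no-match'): P(H) ← 0.181·0.9163 / (0.181·0.9163 + 0.976·0.0837) = 0.16586/0.24750 = 0.6701.

Posterior P(H) ≈ 0.6701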